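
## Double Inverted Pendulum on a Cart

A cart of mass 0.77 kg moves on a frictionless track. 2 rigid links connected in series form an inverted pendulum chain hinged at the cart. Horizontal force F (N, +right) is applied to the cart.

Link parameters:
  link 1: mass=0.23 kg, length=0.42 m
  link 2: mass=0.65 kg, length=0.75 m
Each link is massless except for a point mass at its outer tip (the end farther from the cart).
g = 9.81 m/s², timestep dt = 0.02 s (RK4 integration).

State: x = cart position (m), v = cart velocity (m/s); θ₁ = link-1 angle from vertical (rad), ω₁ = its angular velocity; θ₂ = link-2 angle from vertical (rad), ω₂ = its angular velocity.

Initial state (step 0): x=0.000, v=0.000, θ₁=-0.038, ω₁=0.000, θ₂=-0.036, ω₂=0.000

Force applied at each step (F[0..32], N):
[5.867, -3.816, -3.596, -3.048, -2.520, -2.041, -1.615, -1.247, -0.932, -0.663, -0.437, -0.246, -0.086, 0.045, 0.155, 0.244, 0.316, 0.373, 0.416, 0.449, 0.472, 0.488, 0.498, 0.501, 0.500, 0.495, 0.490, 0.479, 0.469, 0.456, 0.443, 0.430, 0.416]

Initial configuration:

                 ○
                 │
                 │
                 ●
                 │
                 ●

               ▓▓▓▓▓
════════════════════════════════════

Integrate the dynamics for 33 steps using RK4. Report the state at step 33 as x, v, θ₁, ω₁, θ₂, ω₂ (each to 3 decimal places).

Answer: x=-0.103, v=-0.081, θ₁=0.017, ω₁=0.001, θ₂=0.013, ω₂=0.018

Derivation:
apply F[0]=+5.867 → step 1: x=0.002, v=0.161, θ₁=-0.042, ω₁=-0.405, θ₂=-0.036, ω₂=0.003
apply F[1]=-3.816 → step 2: x=0.004, v=0.072, θ₁=-0.048, ω₁=-0.228, θ₂=-0.036, ω₂=0.013
apply F[2]=-3.596 → step 3: x=0.005, v=-0.010, θ₁=-0.051, ω₁=-0.076, θ₂=-0.035, ω₂=0.028
apply F[3]=-3.048 → step 4: x=0.004, v=-0.077, θ₁=-0.052, ω₁=0.037, θ₂=-0.035, ω₂=0.045
apply F[4]=-2.520 → step 5: x=0.002, v=-0.131, θ₁=-0.050, ω₁=0.119, θ₂=-0.034, ω₂=0.062
apply F[5]=-2.041 → step 6: x=-0.001, v=-0.173, θ₁=-0.047, ω₁=0.175, θ₂=-0.032, ω₂=0.078
apply F[6]=-1.615 → step 7: x=-0.005, v=-0.205, θ₁=-0.043, ω₁=0.211, θ₂=-0.031, ω₂=0.092
apply F[7]=-1.247 → step 8: x=-0.010, v=-0.228, θ₁=-0.039, ω₁=0.231, θ₂=-0.029, ω₂=0.104
apply F[8]=-0.932 → step 9: x=-0.014, v=-0.244, θ₁=-0.034, ω₁=0.240, θ₂=-0.026, ω₂=0.113
apply F[9]=-0.663 → step 10: x=-0.019, v=-0.254, θ₁=-0.030, ω₁=0.240, θ₂=-0.024, ω₂=0.119
apply F[10]=-0.437 → step 11: x=-0.024, v=-0.259, θ₁=-0.025, ω₁=0.234, θ₂=-0.022, ω₂=0.124
apply F[11]=-0.246 → step 12: x=-0.030, v=-0.261, θ₁=-0.020, ω₁=0.224, θ₂=-0.019, ω₂=0.126
apply F[12]=-0.086 → step 13: x=-0.035, v=-0.259, θ₁=-0.016, ω₁=0.211, θ₂=-0.017, ω₂=0.126
apply F[13]=+0.045 → step 14: x=-0.040, v=-0.255, θ₁=-0.012, ω₁=0.196, θ₂=-0.014, ω₂=0.125
apply F[14]=+0.155 → step 15: x=-0.045, v=-0.248, θ₁=-0.008, ω₁=0.181, θ₂=-0.012, ω₂=0.122
apply F[15]=+0.244 → step 16: x=-0.050, v=-0.241, θ₁=-0.005, ω₁=0.165, θ₂=-0.009, ω₂=0.118
apply F[16]=+0.316 → step 17: x=-0.055, v=-0.232, θ₁=-0.002, ω₁=0.149, θ₂=-0.007, ω₂=0.113
apply F[17]=+0.373 → step 18: x=-0.059, v=-0.222, θ₁=0.001, ω₁=0.133, θ₂=-0.005, ω₂=0.107
apply F[18]=+0.416 → step 19: x=-0.063, v=-0.212, θ₁=0.004, ω₁=0.118, θ₂=-0.003, ω₂=0.101
apply F[19]=+0.449 → step 20: x=-0.068, v=-0.201, θ₁=0.006, ω₁=0.104, θ₂=-0.001, ω₂=0.094
apply F[20]=+0.472 → step 21: x=-0.071, v=-0.190, θ₁=0.008, ω₁=0.091, θ₂=0.001, ω₂=0.087
apply F[21]=+0.488 → step 22: x=-0.075, v=-0.180, θ₁=0.010, ω₁=0.079, θ₂=0.003, ω₂=0.080
apply F[22]=+0.498 → step 23: x=-0.079, v=-0.169, θ₁=0.011, ω₁=0.067, θ₂=0.004, ω₂=0.073
apply F[23]=+0.501 → step 24: x=-0.082, v=-0.159, θ₁=0.012, ω₁=0.057, θ₂=0.006, ω₂=0.066
apply F[24]=+0.500 → step 25: x=-0.085, v=-0.149, θ₁=0.013, ω₁=0.048, θ₂=0.007, ω₂=0.060
apply F[25]=+0.495 → step 26: x=-0.088, v=-0.139, θ₁=0.014, ω₁=0.039, θ₂=0.008, ω₂=0.054
apply F[26]=+0.490 → step 27: x=-0.091, v=-0.130, θ₁=0.015, ω₁=0.032, θ₂=0.009, ω₂=0.047
apply F[27]=+0.479 → step 28: x=-0.093, v=-0.120, θ₁=0.016, ω₁=0.025, θ₂=0.010, ω₂=0.042
apply F[28]=+0.469 → step 29: x=-0.095, v=-0.112, θ₁=0.016, ω₁=0.019, θ₂=0.011, ω₂=0.036
apply F[29]=+0.456 → step 30: x=-0.098, v=-0.104, θ₁=0.016, ω₁=0.014, θ₂=0.011, ω₂=0.031
apply F[30]=+0.443 → step 31: x=-0.100, v=-0.096, θ₁=0.017, ω₁=0.009, θ₂=0.012, ω₂=0.026
apply F[31]=+0.430 → step 32: x=-0.101, v=-0.088, θ₁=0.017, ω₁=0.005, θ₂=0.012, ω₂=0.022
apply F[32]=+0.416 → step 33: x=-0.103, v=-0.081, θ₁=0.017, ω₁=0.001, θ₂=0.013, ω₂=0.018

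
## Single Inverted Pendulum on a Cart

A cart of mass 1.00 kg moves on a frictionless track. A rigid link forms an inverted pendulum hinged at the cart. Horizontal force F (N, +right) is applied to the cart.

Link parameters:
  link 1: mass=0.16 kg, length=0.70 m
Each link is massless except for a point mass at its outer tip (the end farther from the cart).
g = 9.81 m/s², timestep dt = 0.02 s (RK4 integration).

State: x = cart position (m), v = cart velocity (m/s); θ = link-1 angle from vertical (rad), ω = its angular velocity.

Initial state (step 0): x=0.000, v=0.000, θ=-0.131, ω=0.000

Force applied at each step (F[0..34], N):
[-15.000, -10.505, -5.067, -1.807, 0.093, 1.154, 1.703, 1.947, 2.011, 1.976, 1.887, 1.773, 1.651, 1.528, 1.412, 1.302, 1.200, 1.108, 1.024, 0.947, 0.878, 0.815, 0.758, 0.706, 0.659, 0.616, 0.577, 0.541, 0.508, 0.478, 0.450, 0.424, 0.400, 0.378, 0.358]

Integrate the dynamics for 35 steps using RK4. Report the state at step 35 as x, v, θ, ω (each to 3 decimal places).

Answer: x=-0.184, v=-0.016, θ=0.027, ω=-0.034

Derivation:
apply F[0]=-15.000 → step 1: x=-0.003, v=-0.295, θ=-0.127, ω=0.382
apply F[1]=-10.505 → step 2: x=-0.011, v=-0.501, θ=-0.117, ω=0.640
apply F[2]=-5.067 → step 3: x=-0.022, v=-0.599, θ=-0.103, ω=0.748
apply F[3]=-1.807 → step 4: x=-0.034, v=-0.632, θ=-0.088, ω=0.768
apply F[4]=+0.093 → step 5: x=-0.047, v=-0.628, θ=-0.073, ω=0.740
apply F[5]=+1.154 → step 6: x=-0.059, v=-0.603, θ=-0.059, ω=0.685
apply F[6]=+1.703 → step 7: x=-0.071, v=-0.567, θ=-0.046, ω=0.620
apply F[7]=+1.947 → step 8: x=-0.082, v=-0.527, θ=-0.034, ω=0.552
apply F[8]=+2.011 → step 9: x=-0.092, v=-0.486, θ=-0.024, ω=0.485
apply F[9]=+1.976 → step 10: x=-0.101, v=-0.446, θ=-0.014, ω=0.422
apply F[10]=+1.887 → step 11: x=-0.110, v=-0.408, θ=-0.007, ω=0.365
apply F[11]=+1.773 → step 12: x=-0.118, v=-0.372, θ=0.000, ω=0.313
apply F[12]=+1.651 → step 13: x=-0.125, v=-0.339, θ=0.006, ω=0.267
apply F[13]=+1.528 → step 14: x=-0.131, v=-0.309, θ=0.011, ω=0.226
apply F[14]=+1.412 → step 15: x=-0.137, v=-0.281, θ=0.015, ω=0.190
apply F[15]=+1.302 → step 16: x=-0.142, v=-0.256, θ=0.019, ω=0.159
apply F[16]=+1.200 → step 17: x=-0.147, v=-0.232, θ=0.021, ω=0.131
apply F[17]=+1.108 → step 18: x=-0.152, v=-0.211, θ=0.024, ω=0.107
apply F[18]=+1.024 → step 19: x=-0.156, v=-0.191, θ=0.026, ω=0.085
apply F[19]=+0.947 → step 20: x=-0.159, v=-0.173, θ=0.027, ω=0.067
apply F[20]=+0.878 → step 21: x=-0.163, v=-0.156, θ=0.028, ω=0.051
apply F[21]=+0.815 → step 22: x=-0.166, v=-0.141, θ=0.029, ω=0.037
apply F[22]=+0.758 → step 23: x=-0.168, v=-0.127, θ=0.030, ω=0.025
apply F[23]=+0.706 → step 24: x=-0.171, v=-0.114, θ=0.030, ω=0.015
apply F[24]=+0.659 → step 25: x=-0.173, v=-0.101, θ=0.031, ω=0.006
apply F[25]=+0.616 → step 26: x=-0.175, v=-0.090, θ=0.031, ω=-0.002
apply F[26]=+0.577 → step 27: x=-0.177, v=-0.079, θ=0.031, ω=-0.008
apply F[27]=+0.541 → step 28: x=-0.178, v=-0.070, θ=0.030, ω=-0.014
apply F[28]=+0.508 → step 29: x=-0.179, v=-0.060, θ=0.030, ω=-0.019
apply F[29]=+0.478 → step 30: x=-0.180, v=-0.052, θ=0.030, ω=-0.022
apply F[30]=+0.450 → step 31: x=-0.181, v=-0.044, θ=0.029, ω=-0.026
apply F[31]=+0.424 → step 32: x=-0.182, v=-0.036, θ=0.029, ω=-0.029
apply F[32]=+0.400 → step 33: x=-0.183, v=-0.029, θ=0.028, ω=-0.031
apply F[33]=+0.378 → step 34: x=-0.183, v=-0.022, θ=0.027, ω=-0.033
apply F[34]=+0.358 → step 35: x=-0.184, v=-0.016, θ=0.027, ω=-0.034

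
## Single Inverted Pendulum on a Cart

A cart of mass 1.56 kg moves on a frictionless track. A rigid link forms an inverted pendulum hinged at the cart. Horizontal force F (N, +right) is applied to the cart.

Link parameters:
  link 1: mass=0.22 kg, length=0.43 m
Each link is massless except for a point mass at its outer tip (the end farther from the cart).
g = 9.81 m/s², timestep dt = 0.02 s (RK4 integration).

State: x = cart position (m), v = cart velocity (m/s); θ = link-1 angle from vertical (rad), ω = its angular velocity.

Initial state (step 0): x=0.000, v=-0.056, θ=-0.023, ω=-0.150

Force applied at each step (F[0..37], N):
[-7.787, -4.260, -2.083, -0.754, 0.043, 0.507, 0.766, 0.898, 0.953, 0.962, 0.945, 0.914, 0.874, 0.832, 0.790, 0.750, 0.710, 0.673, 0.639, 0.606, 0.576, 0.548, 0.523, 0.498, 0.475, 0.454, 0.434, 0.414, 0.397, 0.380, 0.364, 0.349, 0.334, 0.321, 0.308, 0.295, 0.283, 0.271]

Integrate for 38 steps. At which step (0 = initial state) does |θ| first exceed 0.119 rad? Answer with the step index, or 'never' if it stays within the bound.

Answer: never

Derivation:
apply F[0]=-7.787 → step 1: x=-0.002, v=-0.155, θ=-0.024, ω=0.070
apply F[1]=-4.260 → step 2: x=-0.006, v=-0.209, θ=-0.021, ω=0.185
apply F[2]=-2.083 → step 3: x=-0.010, v=-0.235, θ=-0.017, ω=0.237
apply F[3]=-0.754 → step 4: x=-0.015, v=-0.245, θ=-0.012, ω=0.252
apply F[4]=+0.043 → step 5: x=-0.020, v=-0.244, θ=-0.007, ω=0.245
apply F[5]=+0.507 → step 6: x=-0.025, v=-0.237, θ=-0.002, ω=0.228
apply F[6]=+0.766 → step 7: x=-0.029, v=-0.227, θ=0.002, ω=0.205
apply F[7]=+0.898 → step 8: x=-0.034, v=-0.216, θ=0.006, ω=0.180
apply F[8]=+0.953 → step 9: x=-0.038, v=-0.204, θ=0.009, ω=0.156
apply F[9]=+0.962 → step 10: x=-0.042, v=-0.192, θ=0.012, ω=0.132
apply F[10]=+0.945 → step 11: x=-0.046, v=-0.180, θ=0.014, ω=0.111
apply F[11]=+0.914 → step 12: x=-0.049, v=-0.169, θ=0.016, ω=0.092
apply F[12]=+0.874 → step 13: x=-0.052, v=-0.158, θ=0.018, ω=0.075
apply F[13]=+0.832 → step 14: x=-0.055, v=-0.148, θ=0.019, ω=0.060
apply F[14]=+0.790 → step 15: x=-0.058, v=-0.138, θ=0.020, ω=0.047
apply F[15]=+0.750 → step 16: x=-0.061, v=-0.129, θ=0.021, ω=0.035
apply F[16]=+0.710 → step 17: x=-0.063, v=-0.121, θ=0.022, ω=0.025
apply F[17]=+0.673 → step 18: x=-0.066, v=-0.113, θ=0.022, ω=0.017
apply F[18]=+0.639 → step 19: x=-0.068, v=-0.105, θ=0.023, ω=0.009
apply F[19]=+0.606 → step 20: x=-0.070, v=-0.098, θ=0.023, ω=0.003
apply F[20]=+0.576 → step 21: x=-0.072, v=-0.091, θ=0.023, ω=-0.002
apply F[21]=+0.548 → step 22: x=-0.074, v=-0.085, θ=0.023, ω=-0.007
apply F[22]=+0.523 → step 23: x=-0.075, v=-0.079, θ=0.022, ω=-0.011
apply F[23]=+0.498 → step 24: x=-0.077, v=-0.073, θ=0.022, ω=-0.014
apply F[24]=+0.475 → step 25: x=-0.078, v=-0.068, θ=0.022, ω=-0.017
apply F[25]=+0.454 → step 26: x=-0.080, v=-0.062, θ=0.022, ω=-0.019
apply F[26]=+0.434 → step 27: x=-0.081, v=-0.057, θ=0.021, ω=-0.021
apply F[27]=+0.414 → step 28: x=-0.082, v=-0.053, θ=0.021, ω=-0.022
apply F[28]=+0.397 → step 29: x=-0.083, v=-0.048, θ=0.020, ω=-0.023
apply F[29]=+0.380 → step 30: x=-0.084, v=-0.044, θ=0.020, ω=-0.024
apply F[30]=+0.364 → step 31: x=-0.085, v=-0.040, θ=0.019, ω=-0.025
apply F[31]=+0.349 → step 32: x=-0.085, v=-0.036, θ=0.019, ω=-0.025
apply F[32]=+0.334 → step 33: x=-0.086, v=-0.032, θ=0.018, ω=-0.026
apply F[33]=+0.321 → step 34: x=-0.087, v=-0.028, θ=0.018, ω=-0.026
apply F[34]=+0.308 → step 35: x=-0.087, v=-0.025, θ=0.017, ω=-0.026
apply F[35]=+0.295 → step 36: x=-0.088, v=-0.022, θ=0.017, ω=-0.026
apply F[36]=+0.283 → step 37: x=-0.088, v=-0.018, θ=0.016, ω=-0.026
apply F[37]=+0.271 → step 38: x=-0.088, v=-0.015, θ=0.016, ω=-0.026
max |θ| = 0.024 ≤ 0.119 over all 39 states.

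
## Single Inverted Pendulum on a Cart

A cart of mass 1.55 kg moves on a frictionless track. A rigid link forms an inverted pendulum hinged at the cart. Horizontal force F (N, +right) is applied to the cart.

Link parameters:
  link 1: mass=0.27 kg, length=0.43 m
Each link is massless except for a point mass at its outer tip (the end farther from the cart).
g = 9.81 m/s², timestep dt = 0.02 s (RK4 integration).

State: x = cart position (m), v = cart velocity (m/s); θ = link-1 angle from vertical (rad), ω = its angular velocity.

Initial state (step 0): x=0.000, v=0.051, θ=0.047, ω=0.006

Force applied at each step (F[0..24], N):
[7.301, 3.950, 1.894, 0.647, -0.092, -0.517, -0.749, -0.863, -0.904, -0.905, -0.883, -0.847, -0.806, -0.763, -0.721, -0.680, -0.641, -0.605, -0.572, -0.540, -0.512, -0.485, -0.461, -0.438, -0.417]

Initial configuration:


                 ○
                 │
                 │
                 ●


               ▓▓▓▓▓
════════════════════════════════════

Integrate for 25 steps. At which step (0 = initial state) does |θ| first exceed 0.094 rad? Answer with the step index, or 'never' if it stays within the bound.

apply F[0]=+7.301 → step 1: x=0.002, v=0.144, θ=0.045, ω=-0.188
apply F[1]=+3.950 → step 2: x=0.005, v=0.193, θ=0.040, ω=-0.283
apply F[2]=+1.894 → step 3: x=0.009, v=0.216, θ=0.034, ω=-0.320
apply F[3]=+0.647 → step 4: x=0.014, v=0.224, θ=0.028, ω=-0.323
apply F[4]=-0.092 → step 5: x=0.018, v=0.221, θ=0.022, ω=-0.307
apply F[5]=-0.517 → step 6: x=0.023, v=0.214, θ=0.016, ω=-0.281
apply F[6]=-0.749 → step 7: x=0.027, v=0.204, θ=0.011, ω=-0.252
apply F[7]=-0.863 → step 8: x=0.031, v=0.193, θ=0.006, ω=-0.221
apply F[8]=-0.904 → step 9: x=0.034, v=0.181, θ=0.002, ω=-0.192
apply F[9]=-0.905 → step 10: x=0.038, v=0.169, θ=-0.002, ω=-0.165
apply F[10]=-0.883 → step 11: x=0.041, v=0.158, θ=-0.005, ω=-0.140
apply F[11]=-0.847 → step 12: x=0.044, v=0.147, θ=-0.008, ω=-0.118
apply F[12]=-0.806 → step 13: x=0.047, v=0.137, θ=-0.010, ω=-0.099
apply F[13]=-0.763 → step 14: x=0.050, v=0.128, θ=-0.011, ω=-0.082
apply F[14]=-0.721 → step 15: x=0.052, v=0.119, θ=-0.013, ω=-0.067
apply F[15]=-0.680 → step 16: x=0.055, v=0.110, θ=-0.014, ω=-0.053
apply F[16]=-0.641 → step 17: x=0.057, v=0.103, θ=-0.015, ω=-0.042
apply F[17]=-0.605 → step 18: x=0.059, v=0.095, θ=-0.016, ω=-0.032
apply F[18]=-0.572 → step 19: x=0.061, v=0.089, θ=-0.016, ω=-0.024
apply F[19]=-0.540 → step 20: x=0.062, v=0.082, θ=-0.017, ω=-0.016
apply F[20]=-0.512 → step 21: x=0.064, v=0.076, θ=-0.017, ω=-0.010
apply F[21]=-0.485 → step 22: x=0.065, v=0.070, θ=-0.017, ω=-0.005
apply F[22]=-0.461 → step 23: x=0.067, v=0.065, θ=-0.017, ω=-0.000
apply F[23]=-0.438 → step 24: x=0.068, v=0.060, θ=-0.017, ω=0.004
apply F[24]=-0.417 → step 25: x=0.069, v=0.055, θ=-0.017, ω=0.007
max |θ| = 0.047 ≤ 0.094 over all 26 states.

Answer: never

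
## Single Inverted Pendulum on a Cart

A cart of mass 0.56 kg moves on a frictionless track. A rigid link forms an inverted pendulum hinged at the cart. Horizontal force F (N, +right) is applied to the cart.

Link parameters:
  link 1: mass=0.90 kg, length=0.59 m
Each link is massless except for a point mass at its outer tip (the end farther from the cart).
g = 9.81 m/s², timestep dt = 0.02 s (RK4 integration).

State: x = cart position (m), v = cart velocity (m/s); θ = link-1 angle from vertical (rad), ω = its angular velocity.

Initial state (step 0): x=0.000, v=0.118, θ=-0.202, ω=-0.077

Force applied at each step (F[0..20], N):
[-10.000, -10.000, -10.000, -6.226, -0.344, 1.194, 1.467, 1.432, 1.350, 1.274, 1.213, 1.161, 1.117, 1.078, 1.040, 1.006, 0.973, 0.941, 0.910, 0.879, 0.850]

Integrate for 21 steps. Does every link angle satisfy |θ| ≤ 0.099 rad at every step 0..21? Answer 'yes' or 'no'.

apply F[0]=-10.000 → step 1: x=-0.000, v=-0.160, θ=-0.200, ω=0.317
apply F[1]=-10.000 → step 2: x=-0.006, v=-0.441, θ=-0.189, ω=0.721
apply F[2]=-10.000 → step 3: x=-0.018, v=-0.730, θ=-0.171, ω=1.143
apply F[3]=-6.226 → step 4: x=-0.034, v=-0.901, θ=-0.145, ω=1.377
apply F[4]=-0.344 → step 5: x=-0.052, v=-0.878, θ=-0.119, ω=1.294
apply F[5]=+1.194 → step 6: x=-0.069, v=-0.806, θ=-0.095, ω=1.137
apply F[6]=+1.467 → step 7: x=-0.084, v=-0.730, θ=-0.073, ω=0.981
apply F[7]=+1.432 → step 8: x=-0.098, v=-0.660, θ=-0.055, ω=0.842
apply F[8]=+1.350 → step 9: x=-0.111, v=-0.598, θ=-0.040, ω=0.721
apply F[9]=+1.274 → step 10: x=-0.122, v=-0.542, θ=-0.026, ω=0.616
apply F[10]=+1.213 → step 11: x=-0.133, v=-0.493, θ=-0.015, ω=0.525
apply F[11]=+1.161 → step 12: x=-0.142, v=-0.448, θ=-0.005, ω=0.447
apply F[12]=+1.117 → step 13: x=-0.151, v=-0.408, θ=0.003, ω=0.378
apply F[13]=+1.078 → step 14: x=-0.158, v=-0.372, θ=0.010, ω=0.319
apply F[14]=+1.040 → step 15: x=-0.165, v=-0.339, θ=0.016, ω=0.267
apply F[15]=+1.006 → step 16: x=-0.172, v=-0.309, θ=0.021, ω=0.222
apply F[16]=+0.973 → step 17: x=-0.178, v=-0.281, θ=0.025, ω=0.183
apply F[17]=+0.941 → step 18: x=-0.183, v=-0.256, θ=0.028, ω=0.149
apply F[18]=+0.910 → step 19: x=-0.188, v=-0.233, θ=0.031, ω=0.120
apply F[19]=+0.879 → step 20: x=-0.192, v=-0.211, θ=0.033, ω=0.095
apply F[20]=+0.850 → step 21: x=-0.196, v=-0.192, θ=0.035, ω=0.073
Max |angle| over trajectory = 0.202 rad; bound = 0.099 → exceeded.

Answer: no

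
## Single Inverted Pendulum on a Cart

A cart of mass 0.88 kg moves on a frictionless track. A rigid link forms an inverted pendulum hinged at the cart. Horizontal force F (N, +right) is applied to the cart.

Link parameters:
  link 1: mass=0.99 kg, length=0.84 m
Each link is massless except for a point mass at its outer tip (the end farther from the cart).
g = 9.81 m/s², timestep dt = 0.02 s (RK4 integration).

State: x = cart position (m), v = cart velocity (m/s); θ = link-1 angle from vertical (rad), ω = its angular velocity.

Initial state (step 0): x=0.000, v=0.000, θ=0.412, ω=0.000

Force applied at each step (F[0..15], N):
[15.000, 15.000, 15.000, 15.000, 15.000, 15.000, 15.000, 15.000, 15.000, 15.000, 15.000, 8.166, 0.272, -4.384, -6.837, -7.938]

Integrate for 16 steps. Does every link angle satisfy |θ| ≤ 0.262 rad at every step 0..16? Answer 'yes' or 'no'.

apply F[0]=+15.000 → step 1: x=0.002, v=0.220, θ=0.411, ω=-0.147
apply F[1]=+15.000 → step 2: x=0.009, v=0.442, θ=0.406, ω=-0.296
apply F[2]=+15.000 → step 3: x=0.020, v=0.666, θ=0.399, ω=-0.450
apply F[3]=+15.000 → step 4: x=0.035, v=0.893, θ=0.388, ω=-0.610
apply F[4]=+15.000 → step 5: x=0.056, v=1.125, θ=0.374, ω=-0.779
apply F[5]=+15.000 → step 6: x=0.080, v=1.363, θ=0.357, ω=-0.960
apply F[6]=+15.000 → step 7: x=0.110, v=1.608, θ=0.336, ω=-1.156
apply F[7]=+15.000 → step 8: x=0.145, v=1.863, θ=0.310, ω=-1.370
apply F[8]=+15.000 → step 9: x=0.185, v=2.129, θ=0.281, ω=-1.604
apply F[9]=+15.000 → step 10: x=0.230, v=2.408, θ=0.246, ω=-1.864
apply F[10]=+15.000 → step 11: x=0.281, v=2.701, θ=0.206, ω=-2.151
apply F[11]=+8.166 → step 12: x=0.337, v=2.858, θ=0.162, ω=-2.292
apply F[12]=+0.272 → step 13: x=0.394, v=2.848, θ=0.116, ω=-2.248
apply F[13]=-4.384 → step 14: x=0.450, v=2.737, θ=0.073, ω=-2.094
apply F[14]=-6.837 → step 15: x=0.503, v=2.575, θ=0.033, ω=-1.889
apply F[15]=-7.938 → step 16: x=0.552, v=2.392, θ=-0.003, ω=-1.668
Max |angle| over trajectory = 0.412 rad; bound = 0.262 → exceeded.

Answer: no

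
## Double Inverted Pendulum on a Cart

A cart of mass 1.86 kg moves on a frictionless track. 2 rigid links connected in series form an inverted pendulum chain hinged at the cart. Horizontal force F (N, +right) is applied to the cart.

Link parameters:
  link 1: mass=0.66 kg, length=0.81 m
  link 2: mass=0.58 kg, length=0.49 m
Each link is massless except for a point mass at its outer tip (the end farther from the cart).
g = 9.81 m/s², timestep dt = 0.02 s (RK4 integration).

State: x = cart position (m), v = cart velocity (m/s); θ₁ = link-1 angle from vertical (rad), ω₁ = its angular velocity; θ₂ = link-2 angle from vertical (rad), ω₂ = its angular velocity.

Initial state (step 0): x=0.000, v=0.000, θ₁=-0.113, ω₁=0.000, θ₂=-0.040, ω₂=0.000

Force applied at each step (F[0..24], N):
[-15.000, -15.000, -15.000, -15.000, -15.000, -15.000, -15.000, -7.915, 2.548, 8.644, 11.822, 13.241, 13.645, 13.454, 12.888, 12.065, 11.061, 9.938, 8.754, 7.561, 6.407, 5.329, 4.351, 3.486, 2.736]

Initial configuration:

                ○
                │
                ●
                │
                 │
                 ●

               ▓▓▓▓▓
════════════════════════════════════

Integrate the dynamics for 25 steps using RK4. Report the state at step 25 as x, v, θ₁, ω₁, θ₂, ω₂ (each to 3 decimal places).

apply F[0]=-15.000 → step 1: x=-0.001, v=-0.146, θ₁=-0.112, ω₁=0.135, θ₂=-0.039, ω₂=0.059
apply F[1]=-15.000 → step 2: x=-0.006, v=-0.292, θ₁=-0.108, ω₁=0.271, θ₂=-0.038, ω₂=0.116
apply F[2]=-15.000 → step 3: x=-0.013, v=-0.438, θ₁=-0.101, ω₁=0.411, θ₂=-0.035, ω₂=0.170
apply F[3]=-15.000 → step 4: x=-0.023, v=-0.587, θ₁=-0.091, ω₁=0.556, θ₂=-0.031, ω₂=0.220
apply F[4]=-15.000 → step 5: x=-0.037, v=-0.736, θ₁=-0.078, ω₁=0.707, θ₂=-0.026, ω₂=0.263
apply F[5]=-15.000 → step 6: x=-0.053, v=-0.889, θ₁=-0.063, ω₁=0.867, θ₂=-0.020, ω₂=0.299
apply F[6]=-15.000 → step 7: x=-0.072, v=-1.043, θ₁=-0.044, ω₁=1.038, θ₂=-0.014, ω₂=0.325
apply F[7]=-7.915 → step 8: x=-0.094, v=-1.124, θ₁=-0.022, ω₁=1.125, θ₂=-0.008, ω₂=0.340
apply F[8]=+2.548 → step 9: x=-0.116, v=-1.096, θ₁=-0.000, ω₁=1.086, θ₂=-0.001, ω₂=0.345
apply F[9]=+8.644 → step 10: x=-0.137, v=-1.004, θ₁=0.021, ω₁=0.977, θ₂=0.006, ω₂=0.340
apply F[10]=+11.822 → step 11: x=-0.156, v=-0.880, θ₁=0.039, ω₁=0.836, θ₂=0.013, ω₂=0.325
apply F[11]=+13.241 → step 12: x=-0.172, v=-0.744, θ₁=0.054, ω₁=0.685, θ₂=0.019, ω₂=0.303
apply F[12]=+13.645 → step 13: x=-0.186, v=-0.605, θ₁=0.066, ω₁=0.537, θ₂=0.025, ω₂=0.274
apply F[13]=+13.454 → step 14: x=-0.196, v=-0.470, θ₁=0.075, ω₁=0.397, θ₂=0.030, ω₂=0.240
apply F[14]=+12.888 → step 15: x=-0.204, v=-0.342, θ₁=0.082, ω₁=0.269, θ₂=0.035, ω₂=0.204
apply F[15]=+12.065 → step 16: x=-0.210, v=-0.224, θ₁=0.086, ω₁=0.155, θ₂=0.038, ω₂=0.166
apply F[16]=+11.061 → step 17: x=-0.214, v=-0.117, θ₁=0.088, ω₁=0.055, θ₂=0.041, ω₂=0.129
apply F[17]=+9.938 → step 18: x=-0.215, v=-0.022, θ₁=0.089, ω₁=-0.030, θ₂=0.043, ω₂=0.093
apply F[18]=+8.754 → step 19: x=-0.215, v=0.060, θ₁=0.087, ω₁=-0.100, θ₂=0.045, ω₂=0.059
apply F[19]=+7.561 → step 20: x=-0.213, v=0.130, θ₁=0.085, ω₁=-0.156, θ₂=0.046, ω₂=0.028
apply F[20]=+6.407 → step 21: x=-0.209, v=0.188, θ₁=0.081, ω₁=-0.200, θ₂=0.046, ω₂=-0.001
apply F[21]=+5.329 → step 22: x=-0.205, v=0.235, θ₁=0.077, ω₁=-0.231, θ₂=0.046, ω₂=-0.026
apply F[22]=+4.351 → step 23: x=-0.200, v=0.272, θ₁=0.072, ω₁=-0.252, θ₂=0.045, ω₂=-0.048
apply F[23]=+3.486 → step 24: x=-0.194, v=0.300, θ₁=0.067, ω₁=-0.265, θ₂=0.044, ω₂=-0.067
apply F[24]=+2.736 → step 25: x=-0.188, v=0.321, θ₁=0.062, ω₁=-0.271, θ₂=0.042, ω₂=-0.083

Answer: x=-0.188, v=0.321, θ₁=0.062, ω₁=-0.271, θ₂=0.042, ω₂=-0.083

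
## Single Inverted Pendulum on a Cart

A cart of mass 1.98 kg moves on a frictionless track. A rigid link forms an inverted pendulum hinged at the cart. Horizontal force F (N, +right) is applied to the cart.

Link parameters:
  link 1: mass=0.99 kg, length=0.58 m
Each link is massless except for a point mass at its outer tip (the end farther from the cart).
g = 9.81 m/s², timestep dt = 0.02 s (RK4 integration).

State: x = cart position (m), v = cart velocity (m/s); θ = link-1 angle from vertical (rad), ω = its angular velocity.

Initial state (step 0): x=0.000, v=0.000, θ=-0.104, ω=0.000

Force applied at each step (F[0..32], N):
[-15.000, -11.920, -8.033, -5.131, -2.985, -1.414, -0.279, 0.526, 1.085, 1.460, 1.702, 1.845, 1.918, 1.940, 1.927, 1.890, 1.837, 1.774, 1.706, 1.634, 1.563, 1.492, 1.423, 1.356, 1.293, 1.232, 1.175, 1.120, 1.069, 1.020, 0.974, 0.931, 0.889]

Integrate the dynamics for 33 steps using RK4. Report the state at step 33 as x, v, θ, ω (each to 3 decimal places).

Answer: x=-0.143, v=-0.050, θ=0.025, ω=-0.021

Derivation:
apply F[0]=-15.000 → step 1: x=-0.001, v=-0.141, θ=-0.102, ω=0.206
apply F[1]=-11.920 → step 2: x=-0.005, v=-0.251, θ=-0.096, ω=0.362
apply F[2]=-8.033 → step 3: x=-0.011, v=-0.323, θ=-0.088, ω=0.454
apply F[3]=-5.131 → step 4: x=-0.018, v=-0.366, θ=-0.079, ω=0.501
apply F[4]=-2.985 → step 5: x=-0.026, v=-0.390, θ=-0.068, ω=0.516
apply F[5]=-1.414 → step 6: x=-0.033, v=-0.398, θ=-0.058, ω=0.508
apply F[6]=-0.279 → step 7: x=-0.041, v=-0.395, θ=-0.048, ω=0.487
apply F[7]=+0.526 → step 8: x=-0.049, v=-0.386, θ=-0.039, ω=0.455
apply F[8]=+1.085 → step 9: x=-0.057, v=-0.372, θ=-0.030, ω=0.419
apply F[9]=+1.460 → step 10: x=-0.064, v=-0.354, θ=-0.022, ω=0.381
apply F[10]=+1.702 → step 11: x=-0.071, v=-0.335, θ=-0.015, ω=0.342
apply F[11]=+1.845 → step 12: x=-0.077, v=-0.316, θ=-0.008, ω=0.304
apply F[12]=+1.918 → step 13: x=-0.083, v=-0.296, θ=-0.003, ω=0.268
apply F[13]=+1.940 → step 14: x=-0.089, v=-0.276, θ=0.002, ω=0.234
apply F[14]=+1.927 → step 15: x=-0.095, v=-0.257, θ=0.007, ω=0.202
apply F[15]=+1.890 → step 16: x=-0.099, v=-0.239, θ=0.010, ω=0.174
apply F[16]=+1.837 → step 17: x=-0.104, v=-0.221, θ=0.014, ω=0.148
apply F[17]=+1.774 → step 18: x=-0.108, v=-0.205, θ=0.016, ω=0.125
apply F[18]=+1.706 → step 19: x=-0.112, v=-0.189, θ=0.019, ω=0.104
apply F[19]=+1.634 → step 20: x=-0.116, v=-0.175, θ=0.021, ω=0.085
apply F[20]=+1.563 → step 21: x=-0.119, v=-0.161, θ=0.022, ω=0.069
apply F[21]=+1.492 → step 22: x=-0.122, v=-0.148, θ=0.023, ω=0.055
apply F[22]=+1.423 → step 23: x=-0.125, v=-0.136, θ=0.024, ω=0.042
apply F[23]=+1.356 → step 24: x=-0.128, v=-0.125, θ=0.025, ω=0.031
apply F[24]=+1.293 → step 25: x=-0.130, v=-0.114, θ=0.026, ω=0.021
apply F[25]=+1.232 → step 26: x=-0.132, v=-0.105, θ=0.026, ω=0.013
apply F[26]=+1.175 → step 27: x=-0.134, v=-0.095, θ=0.026, ω=0.005
apply F[27]=+1.120 → step 28: x=-0.136, v=-0.086, θ=0.026, ω=-0.001
apply F[28]=+1.069 → step 29: x=-0.138, v=-0.078, θ=0.026, ω=-0.006
apply F[29]=+1.020 → step 30: x=-0.139, v=-0.070, θ=0.026, ω=-0.011
apply F[30]=+0.974 → step 31: x=-0.141, v=-0.063, θ=0.026, ω=-0.015
apply F[31]=+0.931 → step 32: x=-0.142, v=-0.056, θ=0.025, ω=-0.018
apply F[32]=+0.889 → step 33: x=-0.143, v=-0.050, θ=0.025, ω=-0.021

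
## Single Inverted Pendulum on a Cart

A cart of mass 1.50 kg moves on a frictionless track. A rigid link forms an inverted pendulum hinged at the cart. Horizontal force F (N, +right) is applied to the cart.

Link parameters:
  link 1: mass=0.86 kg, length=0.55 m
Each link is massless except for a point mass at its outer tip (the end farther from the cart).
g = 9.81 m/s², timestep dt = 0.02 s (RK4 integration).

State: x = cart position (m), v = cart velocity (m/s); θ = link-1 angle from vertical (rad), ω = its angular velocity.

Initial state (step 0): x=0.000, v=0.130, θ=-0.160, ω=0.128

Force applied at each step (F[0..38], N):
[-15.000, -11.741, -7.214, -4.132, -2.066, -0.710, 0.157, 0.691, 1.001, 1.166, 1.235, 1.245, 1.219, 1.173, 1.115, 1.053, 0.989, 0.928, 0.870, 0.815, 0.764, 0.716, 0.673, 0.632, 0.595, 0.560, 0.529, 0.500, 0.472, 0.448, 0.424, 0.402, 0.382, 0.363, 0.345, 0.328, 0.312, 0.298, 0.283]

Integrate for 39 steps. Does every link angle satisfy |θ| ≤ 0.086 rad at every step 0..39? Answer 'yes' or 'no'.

Answer: no

Derivation:
apply F[0]=-15.000 → step 1: x=0.001, v=-0.050, θ=-0.155, ω=0.395
apply F[1]=-11.741 → step 2: x=-0.002, v=-0.188, θ=-0.145, ω=0.591
apply F[2]=-7.214 → step 3: x=-0.006, v=-0.269, θ=-0.132, ω=0.686
apply F[3]=-4.132 → step 4: x=-0.012, v=-0.310, θ=-0.118, ω=0.716
apply F[4]=-2.066 → step 5: x=-0.018, v=-0.325, θ=-0.104, ω=0.704
apply F[5]=-0.710 → step 6: x=-0.025, v=-0.324, θ=-0.090, ω=0.667
apply F[6]=+0.157 → step 7: x=-0.031, v=-0.313, θ=-0.077, ω=0.617
apply F[7]=+0.691 → step 8: x=-0.037, v=-0.296, θ=-0.066, ω=0.561
apply F[8]=+1.001 → step 9: x=-0.043, v=-0.276, θ=-0.055, ω=0.503
apply F[9]=+1.166 → step 10: x=-0.048, v=-0.255, θ=-0.046, ω=0.447
apply F[10]=+1.235 → step 11: x=-0.053, v=-0.234, θ=-0.037, ω=0.394
apply F[11]=+1.245 → step 12: x=-0.058, v=-0.214, θ=-0.030, ω=0.345
apply F[12]=+1.219 → step 13: x=-0.062, v=-0.194, θ=-0.023, ω=0.301
apply F[13]=+1.173 → step 14: x=-0.065, v=-0.176, θ=-0.018, ω=0.261
apply F[14]=+1.115 → step 15: x=-0.069, v=-0.160, θ=-0.013, ω=0.225
apply F[15]=+1.053 → step 16: x=-0.072, v=-0.145, θ=-0.009, ω=0.194
apply F[16]=+0.989 → step 17: x=-0.075, v=-0.131, θ=-0.005, ω=0.166
apply F[17]=+0.928 → step 18: x=-0.077, v=-0.118, θ=-0.002, ω=0.141
apply F[18]=+0.870 → step 19: x=-0.079, v=-0.106, θ=0.001, ω=0.120
apply F[19]=+0.815 → step 20: x=-0.081, v=-0.095, θ=0.003, ω=0.101
apply F[20]=+0.764 → step 21: x=-0.083, v=-0.086, θ=0.005, ω=0.085
apply F[21]=+0.716 → step 22: x=-0.085, v=-0.077, θ=0.006, ω=0.070
apply F[22]=+0.673 → step 23: x=-0.086, v=-0.069, θ=0.007, ω=0.058
apply F[23]=+0.632 → step 24: x=-0.087, v=-0.061, θ=0.009, ω=0.047
apply F[24]=+0.595 → step 25: x=-0.089, v=-0.054, θ=0.009, ω=0.038
apply F[25]=+0.560 → step 26: x=-0.090, v=-0.048, θ=0.010, ω=0.030
apply F[26]=+0.529 → step 27: x=-0.091, v=-0.042, θ=0.011, ω=0.023
apply F[27]=+0.500 → step 28: x=-0.091, v=-0.036, θ=0.011, ω=0.016
apply F[28]=+0.472 → step 29: x=-0.092, v=-0.031, θ=0.011, ω=0.011
apply F[29]=+0.448 → step 30: x=-0.093, v=-0.027, θ=0.011, ω=0.007
apply F[30]=+0.424 → step 31: x=-0.093, v=-0.022, θ=0.012, ω=0.003
apply F[31]=+0.402 → step 32: x=-0.093, v=-0.018, θ=0.012, ω=-0.000
apply F[32]=+0.382 → step 33: x=-0.094, v=-0.014, θ=0.012, ω=-0.003
apply F[33]=+0.363 → step 34: x=-0.094, v=-0.011, θ=0.011, ω=-0.005
apply F[34]=+0.345 → step 35: x=-0.094, v=-0.008, θ=0.011, ω=-0.007
apply F[35]=+0.328 → step 36: x=-0.094, v=-0.004, θ=0.011, ω=-0.009
apply F[36]=+0.312 → step 37: x=-0.094, v=-0.002, θ=0.011, ω=-0.011
apply F[37]=+0.298 → step 38: x=-0.094, v=0.001, θ=0.011, ω=-0.012
apply F[38]=+0.283 → step 39: x=-0.094, v=0.004, θ=0.010, ω=-0.013
Max |angle| over trajectory = 0.160 rad; bound = 0.086 → exceeded.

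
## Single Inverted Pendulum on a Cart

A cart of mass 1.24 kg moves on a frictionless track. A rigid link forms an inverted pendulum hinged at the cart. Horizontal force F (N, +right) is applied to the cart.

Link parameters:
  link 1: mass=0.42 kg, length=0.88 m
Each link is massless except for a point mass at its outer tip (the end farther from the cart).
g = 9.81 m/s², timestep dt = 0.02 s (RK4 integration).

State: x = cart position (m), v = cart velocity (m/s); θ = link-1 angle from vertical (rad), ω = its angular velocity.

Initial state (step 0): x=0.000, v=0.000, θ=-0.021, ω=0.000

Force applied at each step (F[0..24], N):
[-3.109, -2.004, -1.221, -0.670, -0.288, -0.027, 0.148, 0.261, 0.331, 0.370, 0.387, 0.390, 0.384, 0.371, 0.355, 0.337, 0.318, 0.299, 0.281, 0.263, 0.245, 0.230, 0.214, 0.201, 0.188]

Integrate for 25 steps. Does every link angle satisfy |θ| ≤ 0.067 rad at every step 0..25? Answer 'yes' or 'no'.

Answer: yes

Derivation:
apply F[0]=-3.109 → step 1: x=-0.000, v=-0.049, θ=-0.020, ω=0.051
apply F[1]=-2.004 → step 2: x=-0.002, v=-0.080, θ=-0.019, ω=0.082
apply F[2]=-1.221 → step 3: x=-0.004, v=-0.098, θ=-0.017, ω=0.098
apply F[3]=-0.670 → step 4: x=-0.006, v=-0.108, θ=-0.015, ω=0.106
apply F[4]=-0.288 → step 5: x=-0.008, v=-0.112, θ=-0.013, ω=0.107
apply F[5]=-0.027 → step 6: x=-0.010, v=-0.111, θ=-0.011, ω=0.104
apply F[6]=+0.148 → step 7: x=-0.012, v=-0.108, θ=-0.009, ω=0.098
apply F[7]=+0.261 → step 8: x=-0.014, v=-0.103, θ=-0.007, ω=0.091
apply F[8]=+0.331 → step 9: x=-0.016, v=-0.098, θ=-0.005, ω=0.083
apply F[9]=+0.370 → step 10: x=-0.018, v=-0.091, θ=-0.004, ω=0.075
apply F[10]=+0.387 → step 11: x=-0.020, v=-0.085, θ=-0.002, ω=0.067
apply F[11]=+0.390 → step 12: x=-0.022, v=-0.079, θ=-0.001, ω=0.059
apply F[12]=+0.384 → step 13: x=-0.023, v=-0.072, θ=-0.000, ω=0.052
apply F[13]=+0.371 → step 14: x=-0.025, v=-0.066, θ=0.001, ω=0.045
apply F[14]=+0.355 → step 15: x=-0.026, v=-0.061, θ=0.002, ω=0.039
apply F[15]=+0.337 → step 16: x=-0.027, v=-0.055, θ=0.002, ω=0.033
apply F[16]=+0.318 → step 17: x=-0.028, v=-0.050, θ=0.003, ω=0.028
apply F[17]=+0.299 → step 18: x=-0.029, v=-0.046, θ=0.004, ω=0.024
apply F[18]=+0.281 → step 19: x=-0.030, v=-0.042, θ=0.004, ω=0.020
apply F[19]=+0.263 → step 20: x=-0.031, v=-0.038, θ=0.004, ω=0.016
apply F[20]=+0.245 → step 21: x=-0.031, v=-0.034, θ=0.005, ω=0.013
apply F[21]=+0.230 → step 22: x=-0.032, v=-0.031, θ=0.005, ω=0.010
apply F[22]=+0.214 → step 23: x=-0.033, v=-0.027, θ=0.005, ω=0.008
apply F[23]=+0.201 → step 24: x=-0.033, v=-0.025, θ=0.005, ω=0.006
apply F[24]=+0.188 → step 25: x=-0.034, v=-0.022, θ=0.005, ω=0.004
Max |angle| over trajectory = 0.021 rad; bound = 0.067 → within bound.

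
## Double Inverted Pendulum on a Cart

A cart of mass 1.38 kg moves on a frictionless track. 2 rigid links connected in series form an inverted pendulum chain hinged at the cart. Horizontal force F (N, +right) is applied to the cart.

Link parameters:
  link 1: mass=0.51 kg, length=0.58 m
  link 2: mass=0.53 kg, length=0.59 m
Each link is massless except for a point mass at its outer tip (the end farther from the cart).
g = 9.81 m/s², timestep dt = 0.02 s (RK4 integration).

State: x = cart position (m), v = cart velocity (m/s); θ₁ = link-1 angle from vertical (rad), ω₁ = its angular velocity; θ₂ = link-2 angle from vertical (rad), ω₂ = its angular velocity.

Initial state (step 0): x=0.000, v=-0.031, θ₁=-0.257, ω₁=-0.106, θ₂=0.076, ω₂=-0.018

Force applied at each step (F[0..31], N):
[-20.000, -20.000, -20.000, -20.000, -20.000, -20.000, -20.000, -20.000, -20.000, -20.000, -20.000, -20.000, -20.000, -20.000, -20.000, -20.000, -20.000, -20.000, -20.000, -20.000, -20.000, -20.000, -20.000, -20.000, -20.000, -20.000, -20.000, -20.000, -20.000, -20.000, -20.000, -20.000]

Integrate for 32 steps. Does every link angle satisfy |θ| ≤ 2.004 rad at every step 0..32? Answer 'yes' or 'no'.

Answer: no

Derivation:
apply F[0]=-20.000 → step 1: x=-0.003, v=-0.277, θ₁=-0.257, ω₁=0.093, θ₂=0.078, ω₂=0.239
apply F[1]=-20.000 → step 2: x=-0.011, v=-0.524, θ₁=-0.253, ω₁=0.294, θ₂=0.086, ω₂=0.497
apply F[2]=-20.000 → step 3: x=-0.024, v=-0.773, θ₁=-0.245, ω₁=0.501, θ₂=0.098, ω₂=0.753
apply F[3]=-20.000 → step 4: x=-0.042, v=-1.024, θ₁=-0.233, ω₁=0.722, θ₂=0.116, ω₂=1.006
apply F[4]=-20.000 → step 5: x=-0.065, v=-1.279, θ₁=-0.216, ω₁=0.959, θ₂=0.138, ω₂=1.252
apply F[5]=-20.000 → step 6: x=-0.093, v=-1.539, θ₁=-0.195, ω₁=1.220, θ₂=0.166, ω₂=1.489
apply F[6]=-20.000 → step 7: x=-0.127, v=-1.804, θ₁=-0.167, ω₁=1.510, θ₂=0.198, ω₂=1.711
apply F[7]=-20.000 → step 8: x=-0.165, v=-2.075, θ₁=-0.134, ω₁=1.837, θ₂=0.234, ω₂=1.912
apply F[8]=-20.000 → step 9: x=-0.210, v=-2.353, θ₁=-0.094, ω₁=2.206, θ₂=0.274, ω₂=2.084
apply F[9]=-20.000 → step 10: x=-0.260, v=-2.637, θ₁=-0.045, ω₁=2.624, θ₂=0.317, ω₂=2.217
apply F[10]=-20.000 → step 11: x=-0.315, v=-2.926, θ₁=0.012, ω₁=3.094, θ₂=0.362, ω₂=2.301
apply F[11]=-20.000 → step 12: x=-0.377, v=-3.216, θ₁=0.079, ω₁=3.616, θ₂=0.409, ω₂=2.324
apply F[12]=-20.000 → step 13: x=-0.444, v=-3.502, θ₁=0.157, ω₁=4.183, θ₂=0.455, ω₂=2.280
apply F[13]=-20.000 → step 14: x=-0.517, v=-3.774, θ₁=0.246, ω₁=4.778, θ₂=0.500, ω₂=2.173
apply F[14]=-20.000 → step 15: x=-0.595, v=-4.020, θ₁=0.348, ω₁=5.369, θ₂=0.542, ω₂=2.021
apply F[15]=-20.000 → step 16: x=-0.677, v=-4.225, θ₁=0.461, ω₁=5.912, θ₂=0.580, ω₂=1.868
apply F[16]=-20.000 → step 17: x=-0.763, v=-4.379, θ₁=0.584, ω₁=6.362, θ₂=0.617, ω₂=1.773
apply F[17]=-20.000 → step 18: x=-0.852, v=-4.479, θ₁=0.714, ω₁=6.692, θ₂=0.652, ω₂=1.795
apply F[18]=-20.000 → step 19: x=-0.942, v=-4.530, θ₁=0.850, ω₁=6.900, θ₂=0.689, ω₂=1.968
apply F[19]=-20.000 → step 20: x=-1.033, v=-4.544, θ₁=0.990, ω₁=7.007, θ₂=0.732, ω₂=2.299
apply F[20]=-20.000 → step 21: x=-1.124, v=-4.532, θ₁=1.130, ω₁=7.037, θ₂=0.782, ω₂=2.774
apply F[21]=-20.000 → step 22: x=-1.214, v=-4.501, θ₁=1.271, ω₁=7.009, θ₂=0.844, ω₂=3.372
apply F[22]=-20.000 → step 23: x=-1.304, v=-4.456, θ₁=1.410, ω₁=6.931, θ₂=0.918, ω₂=4.074
apply F[23]=-20.000 → step 24: x=-1.392, v=-4.401, θ₁=1.548, ω₁=6.802, θ₂=1.007, ω₂=4.863
apply F[24]=-20.000 → step 25: x=-1.480, v=-4.335, θ₁=1.682, ω₁=6.611, θ₂=1.113, ω₂=5.725
apply F[25]=-20.000 → step 26: x=-1.566, v=-4.261, θ₁=1.812, ω₁=6.350, θ₂=1.237, ω₂=6.648
apply F[26]=-20.000 → step 27: x=-1.650, v=-4.175, θ₁=1.935, ω₁=6.008, θ₂=1.379, ω₂=7.618
apply F[27]=-20.000 → step 28: x=-1.733, v=-4.075, θ₁=2.051, ω₁=5.593, θ₂=1.541, ω₂=8.620
apply F[28]=-20.000 → step 29: x=-1.813, v=-3.953, θ₁=2.159, ω₁=5.135, θ₂=1.724, ω₂=9.624
apply F[29]=-20.000 → step 30: x=-1.890, v=-3.798, θ₁=2.257, ω₁=4.713, θ₂=1.926, ω₂=10.575
apply F[30]=-20.000 → step 31: x=-1.965, v=-3.603, θ₁=2.348, ω₁=4.465, θ₂=2.146, ω₂=11.363
apply F[31]=-20.000 → step 32: x=-2.034, v=-3.377, θ₁=2.438, ω₁=4.568, θ₂=2.378, ω₂=11.815
Max |angle| over trajectory = 2.438 rad; bound = 2.004 → exceeded.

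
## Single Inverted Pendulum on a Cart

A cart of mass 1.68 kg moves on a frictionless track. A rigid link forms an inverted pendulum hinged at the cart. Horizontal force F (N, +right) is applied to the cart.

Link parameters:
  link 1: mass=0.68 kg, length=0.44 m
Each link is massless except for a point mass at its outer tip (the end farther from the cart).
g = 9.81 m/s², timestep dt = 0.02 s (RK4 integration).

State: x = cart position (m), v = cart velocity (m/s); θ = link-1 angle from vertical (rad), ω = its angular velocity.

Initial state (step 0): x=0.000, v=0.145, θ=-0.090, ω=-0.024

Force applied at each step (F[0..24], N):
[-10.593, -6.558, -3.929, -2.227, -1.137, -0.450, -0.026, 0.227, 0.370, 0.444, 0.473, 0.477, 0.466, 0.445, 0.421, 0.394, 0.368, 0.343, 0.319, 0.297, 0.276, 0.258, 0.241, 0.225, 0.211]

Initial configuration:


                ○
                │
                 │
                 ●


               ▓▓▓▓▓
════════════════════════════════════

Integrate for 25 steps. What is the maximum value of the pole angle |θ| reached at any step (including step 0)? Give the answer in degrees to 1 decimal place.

apply F[0]=-10.593 → step 1: x=0.002, v=0.026, θ=-0.088, ω=0.205
apply F[1]=-6.558 → step 2: x=0.002, v=-0.045, θ=-0.083, ω=0.328
apply F[2]=-3.929 → step 3: x=0.000, v=-0.085, θ=-0.076, ω=0.384
apply F[3]=-2.227 → step 4: x=-0.002, v=-0.106, θ=-0.068, ω=0.399
apply F[4]=-1.137 → step 5: x=-0.004, v=-0.114, θ=-0.060, ω=0.390
apply F[5]=-0.450 → step 6: x=-0.006, v=-0.115, θ=-0.053, ω=0.367
apply F[6]=-0.026 → step 7: x=-0.008, v=-0.112, θ=-0.045, ω=0.337
apply F[7]=+0.227 → step 8: x=-0.011, v=-0.106, θ=-0.039, ω=0.304
apply F[8]=+0.370 → step 9: x=-0.013, v=-0.099, θ=-0.033, ω=0.272
apply F[9]=+0.444 → step 10: x=-0.015, v=-0.091, θ=-0.028, ω=0.241
apply F[10]=+0.473 → step 11: x=-0.016, v=-0.083, θ=-0.024, ω=0.212
apply F[11]=+0.477 → step 12: x=-0.018, v=-0.076, θ=-0.020, ω=0.185
apply F[12]=+0.466 → step 13: x=-0.019, v=-0.069, θ=-0.016, ω=0.161
apply F[13]=+0.445 → step 14: x=-0.021, v=-0.062, θ=-0.013, ω=0.140
apply F[14]=+0.421 → step 15: x=-0.022, v=-0.056, θ=-0.011, ω=0.121
apply F[15]=+0.394 → step 16: x=-0.023, v=-0.051, θ=-0.008, ω=0.104
apply F[16]=+0.368 → step 17: x=-0.024, v=-0.046, θ=-0.006, ω=0.090
apply F[17]=+0.343 → step 18: x=-0.025, v=-0.041, θ=-0.005, ω=0.077
apply F[18]=+0.319 → step 19: x=-0.026, v=-0.037, θ=-0.003, ω=0.066
apply F[19]=+0.297 → step 20: x=-0.026, v=-0.034, θ=-0.002, ω=0.056
apply F[20]=+0.276 → step 21: x=-0.027, v=-0.030, θ=-0.001, ω=0.048
apply F[21]=+0.258 → step 22: x=-0.027, v=-0.027, θ=-0.000, ω=0.040
apply F[22]=+0.241 → step 23: x=-0.028, v=-0.024, θ=0.001, ω=0.034
apply F[23]=+0.225 → step 24: x=-0.028, v=-0.022, θ=0.001, ω=0.028
apply F[24]=+0.211 → step 25: x=-0.029, v=-0.019, θ=0.002, ω=0.023
Max |angle| over trajectory = 0.090 rad = 5.2°.

Answer: 5.2°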